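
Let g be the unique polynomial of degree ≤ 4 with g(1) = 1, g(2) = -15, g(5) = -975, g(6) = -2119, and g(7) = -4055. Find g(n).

g(n) = -2n^4 + 2n^3 + 2n^2 - 6n + 5

Write g(n) = an^4 + bn^3 + cn^2 + dn + e. Substituting each data point gives a linear system:
  a + b + c + d + e = 1
  16a + 8b + 4c + 2d + e = -15
  625a + 125b + 25c + 5d + e = -975
  1296a + 216b + 36c + 6d + e = -2119
  2401a + 343b + 49c + 7d + e = -4055
Solving the system yields a = -2, b = 2, c = 2, d = -6, e = 5.
So g(n) = -2n⁴ + 2n³ + 2n² - 6n + 5.
Check: g(7) = -4055. ✓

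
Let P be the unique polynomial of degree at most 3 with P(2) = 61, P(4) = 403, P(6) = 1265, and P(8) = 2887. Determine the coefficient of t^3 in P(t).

Write P(t) = at^3 + bt^2 + ct + d. Substituting each data point gives a linear system:
  8a + 4b + 2c + d = 61
  64a + 16b + 4c + d = 403
  216a + 36b + 6c + d = 1265
  512a + 64b + 8c + d = 2887
Solving the system yields a = 5, b = 5, c = 1, d = -1.
So P(t) = 5t^3 + 5t^2 + t - 1.
The leading coefficient is 5.

5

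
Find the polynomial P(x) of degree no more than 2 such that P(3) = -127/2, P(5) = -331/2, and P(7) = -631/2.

Write P(x) = ax^2 + bx + c. Substituting each data point gives a linear system:
  9a + 3b + c = -127/2
  25a + 5b + c = -331/2
  49a + 7b + c = -631/2
Solving the system yields a = -6, b = -3, c = -1/2.
So P(x) = -6x² - 3x - 1/2.
Check: P(5) = -331/2. ✓

P(x) = -6x^2 - 3x - 1/2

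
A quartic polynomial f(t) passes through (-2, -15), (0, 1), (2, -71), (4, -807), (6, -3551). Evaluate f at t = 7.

Using the Lagrange interpolation formula with nodes -2, 0, 2, 4, 6:
  L_0(t) = t(t - 2)(t - 4)(t - 6) / 384
  L_1(t) = (t + 2)(t - 2)(t - 4)(t - 6) / -96
  L_2(t) = (t + 2)t(t - 4)(t - 6) / 64
  L_3(t) = (t + 2)t(t - 2)(t - 6) / -96
  L_4(t) = (t + 2)t(t - 2)(t - 4) / 384
Then f(t) = -15·L_0(t) + 1·L_1(t) - 71·L_2(t) - 807·L_3(t) - 3551·L_4(t).
Expanding and collecting terms gives f(t) = -2t^4 - 4t^3 - 3t^2 + 2t + 1.
Evaluating at t = 7: f(7) = -6306.

-6306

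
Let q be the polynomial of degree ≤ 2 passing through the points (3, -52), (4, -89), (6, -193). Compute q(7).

-260

Using the Lagrange interpolation formula with nodes 3, 4, 6:
  L_0(s) = (s - 4)(s - 6) / 3
  L_1(s) = (s - 3)(s - 6) / -2
  L_2(s) = (s - 3)(s - 4) / 6
Then q(s) = -52·L_0(s) - 89·L_1(s) - 193·L_2(s).
Expanding and collecting terms gives q(s) = -5s^2 - 2s - 1.
Evaluating at s = 7: q(7) = -260.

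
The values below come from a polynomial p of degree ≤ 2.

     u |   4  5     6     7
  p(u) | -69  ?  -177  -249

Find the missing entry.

-117

The 3 known points determine the degree-2 polynomial uniquely.
Write p(u) = au^2 + bu + c. Substituting each data point gives a linear system:
  16a + 4b + c = -69
  36a + 6b + c = -177
  49a + 7b + c = -249
Solving the system yields a = -6, b = 6, c = 3.
So p(u) = -6u² + 6u + 3.
Then p(5) = -117.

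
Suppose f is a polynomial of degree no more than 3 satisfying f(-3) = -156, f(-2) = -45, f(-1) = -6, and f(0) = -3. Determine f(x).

f(x) = 6x^3 - 3x - 3

Using the Lagrange interpolation formula with nodes -3, -2, -1, 0:
  L_0(x) = (x + 2)(x + 1)x / -6
  L_1(x) = (x + 3)(x + 1)x / 2
  L_2(x) = (x + 3)(x + 2)x / -2
  L_3(x) = (x + 3)(x + 2)(x + 1) / 6
Then f(x) = -156·L_0(x) - 45·L_1(x) - 6·L_2(x) - 3·L_3(x).
Expanding and collecting terms gives f(x) = 6x^3 - 3x - 3.
Check: f(-3) = -156. ✓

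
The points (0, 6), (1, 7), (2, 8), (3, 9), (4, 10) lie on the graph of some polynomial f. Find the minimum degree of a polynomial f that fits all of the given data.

1

Forward differences of the values at t = 0, 1, 2, 3, 4:
  f  : 6  7  8  9  10
  Δ  : 1  1  1  1
  Δ^2: 0  0  0
  Δ^3: 0  0
  Δ^4: 0
The first differences are constant (1) and nonzero, while all higher differences vanish, so the minimal degree is 1.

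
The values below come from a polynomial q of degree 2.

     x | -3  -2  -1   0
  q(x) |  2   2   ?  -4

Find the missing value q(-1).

On equispaced nodes a degree-2 polynomial has vanishing third forward difference, so
  - q(-3) + 3·q(-2) - 3·q(-1) + q(0) = 0.
Substituting the known values and solving for q(-1):
  -3·q(-1) = 0
  q(-1) = 0.

0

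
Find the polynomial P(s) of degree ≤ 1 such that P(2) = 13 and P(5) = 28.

Write P(s) = as + b. Substituting each data point gives a linear system:
  2a + b = 13
  5a + b = 28
Solving the system yields a = 5, b = 3.
So P(s) = 5s + 3.
Check: P(2) = 13. ✓

P(s) = 5s + 3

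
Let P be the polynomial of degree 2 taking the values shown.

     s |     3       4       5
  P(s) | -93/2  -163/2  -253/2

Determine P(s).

Using the Lagrange interpolation formula with nodes 3, 4, 5:
  L_0(s) = (s - 4)(s - 5) / 2
  L_1(s) = (s - 3)(s - 5) / -1
  L_2(s) = (s - 3)(s - 4) / 2
Then P(s) = -93/2·L_0(s) - 163/2·L_1(s) - 253/2·L_2(s).
Expanding and collecting terms gives P(s) = -5s^2 - 3/2.
Check: P(4) = -163/2. ✓

P(s) = -5s^2 - 3/2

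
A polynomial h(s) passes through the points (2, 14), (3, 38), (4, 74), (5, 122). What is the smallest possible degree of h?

Forward differences of the values at s = 2, 3, 4, 5:
  h  : 14  38  74  122
  Δ  : 24  36  48
  Δ^2: 12  12
  Δ^3: 0
The second differences are constant (12) and nonzero, while all higher differences vanish, so the minimal degree is 2.

2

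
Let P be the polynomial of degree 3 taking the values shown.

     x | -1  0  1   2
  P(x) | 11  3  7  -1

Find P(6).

Using the Lagrange interpolation formula with nodes -1, 0, 1, 2:
  L_0(x) = x(x - 1)(x - 2) / -6
  L_1(x) = (x + 1)(x - 1)(x - 2) / 2
  L_2(x) = (x + 1)x(x - 2) / -2
  L_3(x) = (x + 1)x(x - 1) / 6
Then P(x) = 11·L_0(x) + 3·L_1(x) + 7·L_2(x) - 1·L_3(x).
Expanding and collecting terms gives P(x) = -4x^3 + 6x^2 + 2x + 3.
Evaluating at x = 6: P(6) = -633.

-633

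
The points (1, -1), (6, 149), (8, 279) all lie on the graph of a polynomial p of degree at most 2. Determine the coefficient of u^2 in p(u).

5

Write p(u) = au^2 + bu + c. Substituting each data point gives a linear system:
  a + b + c = -1
  36a + 6b + c = 149
  64a + 8b + c = 279
Solving the system yields a = 5, b = -5, c = -1.
So p(u) = 5u^2 - 5u - 1.
The leading coefficient is 5.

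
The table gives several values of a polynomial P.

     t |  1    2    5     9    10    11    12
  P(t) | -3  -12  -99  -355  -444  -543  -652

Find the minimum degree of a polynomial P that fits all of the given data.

Divided differences on the nodes 1, 2, 5, 9, 10, 11, 12:
  order 0: -3  -12  -99  -355  -444  -543  -652
  order 1: -9  -29  -64  -89  -99  -109
  order 2: -5  -5  -5  -5  -5
  order 3: 0  0  0  0
  order 4: 0  0  0
  order 5: 0  0
  order 6: 0
The order-2 divided differences are all -5 (nonzero) and every higher order vanishes, so the data lies on a polynomial of degree exactly 2.

2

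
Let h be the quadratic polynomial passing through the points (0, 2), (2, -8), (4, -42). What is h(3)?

Write h(t) = at^2 + bt + c. Substituting each data point gives a linear system:
  c = 2
  4a + 2b + c = -8
  16a + 4b + c = -42
Solving the system yields a = -3, b = 1, c = 2.
So h(t) = -3t^2 + t + 2.
Then h(3) = -22.

-22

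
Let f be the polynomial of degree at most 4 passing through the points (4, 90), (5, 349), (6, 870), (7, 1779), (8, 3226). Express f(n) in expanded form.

f(n) = n^4 - n^3 - 5n^2 - 4n - 6

Using the Lagrange interpolation formula with nodes 4, 5, 6, 7, 8:
  L_0(n) = (n - 5)(n - 6)(n - 7)(n - 8) / 24
  L_1(n) = (n - 4)(n - 6)(n - 7)(n - 8) / -6
  L_2(n) = (n - 4)(n - 5)(n - 7)(n - 8) / 4
  L_3(n) = (n - 4)(n - 5)(n - 6)(n - 8) / -6
  L_4(n) = (n - 4)(n - 5)(n - 6)(n - 7) / 24
Then f(n) = 90·L_0(n) + 349·L_1(n) + 870·L_2(n) + 1779·L_3(n) + 3226·L_4(n).
Expanding and collecting terms gives f(n) = n⁴ - n³ - 5n² - 4n - 6.
Check: f(4) = 90. ✓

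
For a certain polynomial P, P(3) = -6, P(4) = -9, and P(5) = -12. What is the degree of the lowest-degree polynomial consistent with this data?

1

Forward differences of the values at x = 3, 4, 5:
  P  : -6  -9  -12
  Δ  : -3  -3
  Δ^2: 0
The first differences are constant (-3) and nonzero, while all higher differences vanish, so the minimal degree is 1.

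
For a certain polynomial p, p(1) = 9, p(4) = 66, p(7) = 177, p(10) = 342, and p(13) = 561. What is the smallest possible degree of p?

2

Forward differences of the values at t = 1, 4, 7, 10, 13:
  p  : 9  66  177  342  561
  Δ  : 57  111  165  219
  Δ^2: 54  54  54
  Δ^3: 0  0
  Δ^4: 0
The second differences are constant (54) and nonzero, while all higher differences vanish, so the minimal degree is 2.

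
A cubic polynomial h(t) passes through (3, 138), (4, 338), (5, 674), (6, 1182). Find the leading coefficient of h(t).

6

Write h(t) = at^3 + bt^2 + ct + d. Substituting each data point gives a linear system:
  27a + 9b + 3c + d = 138
  64a + 16b + 4c + d = 338
  125a + 25b + 5c + d = 674
  216a + 36b + 6c + d = 1182
Solving the system yields a = 6, b = -4, c = 6, d = -6.
So h(t) = 6t^3 - 4t^2 + 6t - 6.
The leading coefficient is 6.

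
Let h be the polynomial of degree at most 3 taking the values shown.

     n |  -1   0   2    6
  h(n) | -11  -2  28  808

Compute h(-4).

Using the Lagrange interpolation formula with nodes -1, 0, 2, 6:
  L_0(n) = n(n - 2)(n - 6) / -21
  L_1(n) = (n + 1)(n - 2)(n - 6) / 12
  L_2(n) = (n + 1)n(n - 6) / -24
  L_3(n) = (n + 1)n(n - 2) / 168
Then h(n) = -11·L_0(n) - 2·L_1(n) + 28·L_2(n) + 808·L_3(n).
Expanding and collecting terms gives h(n) = 4n^3 - 2n^2 + 3n - 2.
Evaluating at n = -4: h(-4) = -302.

-302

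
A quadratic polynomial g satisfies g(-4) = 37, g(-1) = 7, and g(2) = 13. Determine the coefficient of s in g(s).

Write g(s) = as^2 + bs + c. Substituting each data point gives a linear system:
  16a - 4b + c = 37
  a - b + c = 7
  4a + 2b + c = 13
Solving the system yields a = 2, b = 0, c = 5.
So g(s) = 2s² + 5.
The coefficient of s is 0.

0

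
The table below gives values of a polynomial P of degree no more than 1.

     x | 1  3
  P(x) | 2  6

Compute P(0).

0

Write P(x) = ax + b. Substituting each data point gives a linear system:
  a + b = 2
  3a + b = 6
Solving the system yields a = 2, b = 0.
So P(x) = 2x.
Then P(0) = 0.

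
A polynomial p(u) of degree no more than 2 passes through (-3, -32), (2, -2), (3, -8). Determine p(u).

Write p(u) = au^2 + bu + c. Substituting each data point gives a linear system:
  9a - 3b + c = -32
  4a + 2b + c = -2
  9a + 3b + c = -8
Solving the system yields a = -2, b = 4, c = -2.
So p(u) = -2u^2 + 4u - 2.
Check: p(2) = -2. ✓

p(u) = -2u^2 + 4u - 2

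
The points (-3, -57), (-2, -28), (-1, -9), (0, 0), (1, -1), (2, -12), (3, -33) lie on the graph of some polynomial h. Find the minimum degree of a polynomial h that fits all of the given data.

Forward differences of the values at t = -3, -2, -1, 0, 1, 2, 3:
  h  : -57  -28  -9  0  -1  -12  -33
  Δ  : 29  19  9  -1  -11  -21
  Δ^2: -10  -10  -10  -10  -10
  Δ^3: 0  0  0  0
  Δ^4: 0  0  0
  Δ^5: 0  0
  Δ^6: 0
The second differences are constant (-10) and nonzero, while all higher differences vanish, so the minimal degree is 2.

2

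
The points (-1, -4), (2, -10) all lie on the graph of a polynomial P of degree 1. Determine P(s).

P(s) = -2s - 6

Write P(s) = as + b. Substituting each data point gives a linear system:
  -a + b = -4
  2a + b = -10
Solving the system yields a = -2, b = -6.
So P(s) = -2s - 6.
Check: P(-1) = -4. ✓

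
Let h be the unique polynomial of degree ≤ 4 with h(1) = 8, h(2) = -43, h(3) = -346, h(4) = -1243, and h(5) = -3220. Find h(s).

Using the Lagrange interpolation formula with nodes 1, 2, 3, 4, 5:
  L_0(s) = (s - 2)(s - 3)(s - 4)(s - 5) / 24
  L_1(s) = (s - 1)(s - 3)(s - 4)(s - 5) / -6
  L_2(s) = (s - 1)(s - 2)(s - 4)(s - 5) / 4
  L_3(s) = (s - 1)(s - 2)(s - 3)(s - 5) / -6
  L_4(s) = (s - 1)(s - 2)(s - 3)(s - 4) / 24
Then h(s) = 8·L_0(s) - 43·L_1(s) - 346·L_2(s) - 1243·L_3(s) - 3220·L_4(s).
Expanding and collecting terms gives h(s) = -6s^4 + 3s^3 + 6s^2 + 5.
Check: h(2) = -43. ✓

h(s) = -6s^4 + 3s^3 + 6s^2 + 5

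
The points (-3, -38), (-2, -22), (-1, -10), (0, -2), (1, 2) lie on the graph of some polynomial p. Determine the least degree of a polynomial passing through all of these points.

2

Forward differences of the values at s = -3, -2, -1, 0, 1:
  p  : -38  -22  -10  -2  2
  Δ  : 16  12  8  4
  Δ^2: -4  -4  -4
  Δ^3: 0  0
  Δ^4: 0
The second differences are constant (-4) and nonzero, while all higher differences vanish, so the minimal degree is 2.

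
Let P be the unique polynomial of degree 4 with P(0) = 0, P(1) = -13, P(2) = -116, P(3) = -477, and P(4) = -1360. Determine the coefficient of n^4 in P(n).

Write P(n) = an^4 + bn^3 + cn^2 + dn + e. Substituting each data point gives a linear system:
  e = 0
  a + b + c + d + e = -13
  16a + 8b + 4c + 2d + e = -116
  81a + 27b + 9c + 3d + e = -477
  256a + 64b + 16c + 4d + e = -1360
Solving the system yields a = -4, b = -4, c = -5, d = 0, e = 0.
So P(n) = -4n⁴ - 4n³ - 5n².
The leading coefficient is -4.

-4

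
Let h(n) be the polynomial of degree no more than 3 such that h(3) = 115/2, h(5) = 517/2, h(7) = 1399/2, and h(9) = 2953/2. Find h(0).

Write h(n) = an^3 + bn^2 + cn + d. Substituting each data point gives a linear system:
  27a + 9b + 3c + d = 115/2
  125a + 25b + 5c + d = 517/2
  343a + 49b + 7c + d = 1399/2
  729a + 81b + 9c + d = 2953/2
Solving the system yields a = 2, b = 0, c = 5/2, d = -4.
So h(n) = 2n^3 + (5/2)n - 4.
Then h(0) = -4.

-4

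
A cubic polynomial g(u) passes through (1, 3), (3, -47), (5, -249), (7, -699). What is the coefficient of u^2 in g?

-1

Write g(u) = au^3 + bu^2 + cu + d. Substituting each data point gives a linear system:
  a + b + c + d = 3
  27a + 9b + 3c + d = -47
  125a + 25b + 5c + d = -249
  343a + 49b + 7c + d = -699
Solving the system yields a = -2, b = -1, c = 5, d = 1.
So g(u) = -2u³ - u² + 5u + 1.
The coefficient of u^2 is -1.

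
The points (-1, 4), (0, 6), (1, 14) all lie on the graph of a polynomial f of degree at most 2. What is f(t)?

f(t) = 3t^2 + 5t + 6

Write f(t) = at^2 + bt + c. Substituting each data point gives a linear system:
  a - b + c = 4
  c = 6
  a + b + c = 14
Solving the system yields a = 3, b = 5, c = 6.
So f(t) = 3t^2 + 5t + 6.
Check: f(1) = 14. ✓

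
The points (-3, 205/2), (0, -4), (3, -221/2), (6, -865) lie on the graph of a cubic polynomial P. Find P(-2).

Forward differences of the values at u = -3, 0, 3, 6:
  P  : 205/2  -4  -221/2  -865
  Δ  : -213/2  -213/2  -1509/2
  Δ^2: 0  -648
  Δ^3: -648
The third differences are constant, confirming degree 3.
Interpolating (Newton forward form) and evaluating at u = -2 gives P(-2) = 27.

27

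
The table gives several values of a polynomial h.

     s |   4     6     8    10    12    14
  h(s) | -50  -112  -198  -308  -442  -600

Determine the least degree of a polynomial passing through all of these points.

2

Forward differences of the values at s = 4, 6, 8, 10, 12, 14:
  h  : -50  -112  -198  -308  -442  -600
  Δ  : -62  -86  -110  -134  -158
  Δ^2: -24  -24  -24  -24
  Δ^3: 0  0  0
  Δ^4: 0  0
  Δ^5: 0
The second differences are constant (-24) and nonzero, while all higher differences vanish, so the minimal degree is 2.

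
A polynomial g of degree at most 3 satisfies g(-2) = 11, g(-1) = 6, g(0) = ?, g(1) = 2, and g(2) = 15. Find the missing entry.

1

The 4 known points determine the degree-3 polynomial uniquely.
Write g(u) = au^3 + bu^2 + cu + d. Substituting each data point gives a linear system:
  -8a + 4b - 2c + d = 11
  -a + b - c + d = 6
  a + b + c + d = 2
  8a + 4b + 2c + d = 15
Solving the system yields a = 1, b = 3, c = -3, d = 1.
So g(u) = u³ + 3u² - 3u + 1.
Then g(0) = 1.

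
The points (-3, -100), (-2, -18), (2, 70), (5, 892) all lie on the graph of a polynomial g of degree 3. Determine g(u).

g(u) = 6u^3 + 6u^2 - 2u + 2

Using the Lagrange interpolation formula with nodes -3, -2, 2, 5:
  L_0(u) = (u + 2)(u - 2)(u - 5) / -40
  L_1(u) = (u + 3)(u - 2)(u - 5) / 28
  L_2(u) = (u + 3)(u + 2)(u - 5) / -60
  L_3(u) = (u + 3)(u + 2)(u - 2) / 168
Then g(u) = -100·L_0(u) - 18·L_1(u) + 70·L_2(u) + 892·L_3(u).
Expanding and collecting terms gives g(u) = 6u³ + 6u² - 2u + 2.
Check: g(-2) = -18. ✓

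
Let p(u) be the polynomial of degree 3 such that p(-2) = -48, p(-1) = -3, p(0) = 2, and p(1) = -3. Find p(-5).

-723

Write p(u) = au^3 + bu^2 + cu + d. Substituting each data point gives a linear system:
  -8a + 4b - 2c + d = -48
  -a + b - c + d = -3
  d = 2
  a + b + c + d = -3
Solving the system yields a = 5, b = -5, c = -5, d = 2.
So p(u) = 5u^3 - 5u^2 - 5u + 2.
Then p(-5) = -723.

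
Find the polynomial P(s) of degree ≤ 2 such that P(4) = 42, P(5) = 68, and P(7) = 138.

Write P(s) = as^2 + bs + c. Substituting each data point gives a linear system:
  16a + 4b + c = 42
  25a + 5b + c = 68
  49a + 7b + c = 138
Solving the system yields a = 3, b = -1, c = -2.
So P(s) = 3s² - s - 2.
Check: P(7) = 138. ✓

P(s) = 3s^2 - s - 2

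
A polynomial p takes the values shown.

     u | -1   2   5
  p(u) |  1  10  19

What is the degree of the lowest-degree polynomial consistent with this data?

Forward differences of the values at u = -1, 2, 5:
  p  : 1  10  19
  Δ  : 9  9
  Δ^2: 0
The first differences are constant (9) and nonzero, while all higher differences vanish, so the minimal degree is 1.

1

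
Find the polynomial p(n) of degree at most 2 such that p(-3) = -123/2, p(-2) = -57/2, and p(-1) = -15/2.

p(n) = -6n^2 + 3n + 3/2

Write p(n) = an^2 + bn + c. Substituting each data point gives a linear system:
  9a - 3b + c = -123/2
  4a - 2b + c = -57/2
  a - b + c = -15/2
Solving the system yields a = -6, b = 3, c = 3/2.
So p(n) = -6n² + 3n + 3/2.
Check: p(-3) = -123/2. ✓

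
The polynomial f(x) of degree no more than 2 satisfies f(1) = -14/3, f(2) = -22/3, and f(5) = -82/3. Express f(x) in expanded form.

Write f(x) = ax^2 + bx + c. Substituting each data point gives a linear system:
  a + b + c = -14/3
  4a + 2b + c = -22/3
  25a + 5b + c = -82/3
Solving the system yields a = -1, b = 1/3, c = -4.
So f(x) = -x^2 + (1/3)x - 4.
Check: f(1) = -14/3. ✓

f(x) = -x^2 + (1/3)x - 4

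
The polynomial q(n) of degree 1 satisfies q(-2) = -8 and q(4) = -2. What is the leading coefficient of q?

Write q(n) = an + b. Substituting each data point gives a linear system:
  -2a + b = -8
  4a + b = -2
Solving the system yields a = 1, b = -6.
So q(n) = n - 6.
The leading coefficient is 1.

1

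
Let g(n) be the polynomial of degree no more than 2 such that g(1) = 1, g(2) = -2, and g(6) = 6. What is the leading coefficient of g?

1

Write g(n) = an^2 + bn + c. Substituting each data point gives a linear system:
  a + b + c = 1
  4a + 2b + c = -2
  36a + 6b + c = 6
Solving the system yields a = 1, b = -6, c = 6.
So g(n) = n^2 - 6n + 6.
The leading coefficient is 1.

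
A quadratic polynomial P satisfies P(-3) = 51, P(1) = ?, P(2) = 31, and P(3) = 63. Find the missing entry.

11

The 3 known points determine the degree-2 polynomial uniquely.
Write P(x) = ax^2 + bx + c. Substituting each data point gives a linear system:
  9a - 3b + c = 51
  4a + 2b + c = 31
  9a + 3b + c = 63
Solving the system yields a = 6, b = 2, c = 3.
So P(x) = 6x^2 + 2x + 3.
Then P(1) = 11.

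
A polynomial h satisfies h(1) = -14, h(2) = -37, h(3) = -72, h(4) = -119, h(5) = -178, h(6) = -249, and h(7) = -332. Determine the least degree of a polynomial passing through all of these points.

Forward differences of the values at u = 1, 2, 3, 4, 5, 6, 7:
  h  : -14  -37  -72  -119  -178  -249  -332
  Δ  : -23  -35  -47  -59  -71  -83
  Δ^2: -12  -12  -12  -12  -12
  Δ^3: 0  0  0  0
  Δ^4: 0  0  0
  Δ^5: 0  0
  Δ^6: 0
The second differences are constant (-12) and nonzero, while all higher differences vanish, so the minimal degree is 2.

2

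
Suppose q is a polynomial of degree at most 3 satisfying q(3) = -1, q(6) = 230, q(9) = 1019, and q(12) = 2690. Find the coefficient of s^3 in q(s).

2

Write q(s) = as^3 + bs^2 + cs + d. Substituting each data point gives a linear system:
  27a + 9b + 3c + d = -1
  216a + 36b + 6c + d = 230
  729a + 81b + 9c + d = 1019
  1728a + 144b + 12c + d = 2690
Solving the system yields a = 2, b = -5, c = -4, d = 2.
So q(s) = 2s^3 - 5s^2 - 4s + 2.
The leading coefficient is 2.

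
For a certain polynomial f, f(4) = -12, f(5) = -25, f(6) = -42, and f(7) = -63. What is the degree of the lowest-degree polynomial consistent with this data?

2

Forward differences of the values at s = 4, 5, 6, 7:
  f  : -12  -25  -42  -63
  Δ  : -13  -17  -21
  Δ^2: -4  -4
  Δ^3: 0
The second differences are constant (-4) and nonzero, while all higher differences vanish, so the minimal degree is 2.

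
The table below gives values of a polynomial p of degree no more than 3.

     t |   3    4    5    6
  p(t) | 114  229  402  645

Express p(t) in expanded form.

p(t) = 2t^3 + 5t^2 + 6t - 3

Write p(t) = at^3 + bt^2 + ct + d. Substituting each data point gives a linear system:
  27a + 9b + 3c + d = 114
  64a + 16b + 4c + d = 229
  125a + 25b + 5c + d = 402
  216a + 36b + 6c + d = 645
Solving the system yields a = 2, b = 5, c = 6, d = -3.
So p(t) = 2t³ + 5t² + 6t - 3.
Check: p(4) = 229. ✓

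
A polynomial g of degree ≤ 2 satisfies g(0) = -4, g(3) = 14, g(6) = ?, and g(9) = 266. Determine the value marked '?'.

On equispaced nodes a degree-2 polynomial has vanishing third forward difference, so
  - g(0) + 3·g(3) - 3·g(6) + g(9) = 0.
Substituting the known values and solving for g(6):
  -3·g(6) = -312
  g(6) = 104.

104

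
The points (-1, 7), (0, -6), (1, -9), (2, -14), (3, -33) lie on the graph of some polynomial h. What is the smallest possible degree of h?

3

Forward differences of the values at x = -1, 0, 1, 2, 3:
  h  : 7  -6  -9  -14  -33
  Δ  : -13  -3  -5  -19
  Δ^2: 10  -2  -14
  Δ^3: -12  -12
  Δ^4: 0
The third differences are constant (-12) and nonzero, while all higher differences vanish, so the minimal degree is 3.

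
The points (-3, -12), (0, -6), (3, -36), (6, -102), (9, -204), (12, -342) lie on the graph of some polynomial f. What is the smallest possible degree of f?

Forward differences of the values at u = -3, 0, 3, 6, 9, 12:
  f  : -12  -6  -36  -102  -204  -342
  Δ  : 6  -30  -66  -102  -138
  Δ^2: -36  -36  -36  -36
  Δ^3: 0  0  0
  Δ^4: 0  0
  Δ^5: 0
The second differences are constant (-36) and nonzero, while all higher differences vanish, so the minimal degree is 2.

2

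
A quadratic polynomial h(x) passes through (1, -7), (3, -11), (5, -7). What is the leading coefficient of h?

1

Write h(x) = ax^2 + bx + c. Substituting each data point gives a linear system:
  a + b + c = -7
  9a + 3b + c = -11
  25a + 5b + c = -7
Solving the system yields a = 1, b = -6, c = -2.
So h(x) = x² - 6x - 2.
The leading coefficient is 1.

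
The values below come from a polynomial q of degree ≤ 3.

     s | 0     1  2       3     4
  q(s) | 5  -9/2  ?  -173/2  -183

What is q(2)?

-31

The 4 known points determine the degree-3 polynomial uniquely.
Write q(s) = as^3 + bs^2 + cs + d. Substituting each data point gives a linear system:
  d = 5
  a + b + c + d = -9/2
  27a + 9b + 3c + d = -173/2
  64a + 16b + 4c + d = -183
Solving the system yields a = -2, b = -5/2, c = -5, d = 5.
So q(s) = -2s^3 - (5/2)s^2 - 5s + 5.
Then q(2) = -31.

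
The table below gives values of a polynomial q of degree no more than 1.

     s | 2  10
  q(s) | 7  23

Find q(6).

15

Write q(s) = as + b. Substituting each data point gives a linear system:
  2a + b = 7
  10a + b = 23
Solving the system yields a = 2, b = 3.
So q(s) = 2s + 3.
Then q(6) = 15.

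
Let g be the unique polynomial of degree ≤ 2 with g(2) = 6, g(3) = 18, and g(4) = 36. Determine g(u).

Write g(u) = au^2 + bu + c. Substituting each data point gives a linear system:
  4a + 2b + c = 6
  9a + 3b + c = 18
  16a + 4b + c = 36
Solving the system yields a = 3, b = -3, c = 0.
So g(u) = 3u^2 - 3u.
Check: g(3) = 18. ✓

g(u) = 3u^2 - 3u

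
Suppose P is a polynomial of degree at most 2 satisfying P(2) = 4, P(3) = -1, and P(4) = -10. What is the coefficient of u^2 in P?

-2

Write P(u) = au^2 + bu + c. Substituting each data point gives a linear system:
  4a + 2b + c = 4
  9a + 3b + c = -1
  16a + 4b + c = -10
Solving the system yields a = -2, b = 5, c = 2.
So P(u) = -2u^2 + 5u + 2.
The leading coefficient is -2.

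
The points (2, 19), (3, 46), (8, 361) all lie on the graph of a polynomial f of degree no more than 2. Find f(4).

Write f(t) = at^2 + bt + c. Substituting each data point gives a linear system:
  4a + 2b + c = 19
  9a + 3b + c = 46
  64a + 8b + c = 361
Solving the system yields a = 6, b = -3, c = 1.
So f(t) = 6t^2 - 3t + 1.
Then f(4) = 85.

85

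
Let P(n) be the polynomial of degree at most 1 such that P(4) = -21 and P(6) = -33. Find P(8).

Write P(n) = an + b. Substituting each data point gives a linear system:
  4a + b = -21
  6a + b = -33
Solving the system yields a = -6, b = 3.
So P(n) = -6n + 3.
Then P(8) = -45.

-45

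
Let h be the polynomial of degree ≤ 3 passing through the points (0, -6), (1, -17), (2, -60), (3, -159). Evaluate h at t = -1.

Using the Lagrange interpolation formula with nodes 0, 1, 2, 3:
  L_0(t) = (t - 1)(t - 2)(t - 3) / -6
  L_1(t) = t(t - 2)(t - 3) / 2
  L_2(t) = t(t - 1)(t - 3) / -2
  L_3(t) = t(t - 1)(t - 2) / 6
Then h(t) = -6·L_0(t) - 17·L_1(t) - 60·L_2(t) - 159·L_3(t).
Expanding and collecting terms gives h(t) = -4t^3 - 4t^2 - 3t - 6.
Evaluating at t = -1: h(-1) = -3.

-3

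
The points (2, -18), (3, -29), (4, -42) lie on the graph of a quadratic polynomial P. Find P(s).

P(s) = -s^2 - 6s - 2

Using the Lagrange interpolation formula with nodes 2, 3, 4:
  L_0(s) = (s - 3)(s - 4) / 2
  L_1(s) = (s - 2)(s - 4) / -1
  L_2(s) = (s - 2)(s - 3) / 2
Then P(s) = -18·L_0(s) - 29·L_1(s) - 42·L_2(s).
Expanding and collecting terms gives P(s) = -s^2 - 6s - 2.
Check: P(4) = -42. ✓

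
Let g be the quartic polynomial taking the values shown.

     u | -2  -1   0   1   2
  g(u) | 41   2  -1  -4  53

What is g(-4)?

851

Write g(u) = au^4 + bu^3 + cu^2 + du + e. Substituting each data point gives a linear system:
  16a - 8b + 4c - 2d + e = 41
  a - b + c - d + e = 2
  e = -1
  a + b + c + d + e = -4
  16a + 8b + 4c + 2d + e = 53
Solving the system yields a = 4, b = 2, c = -4, d = -5, e = -1.
So g(u) = 4u⁴ + 2u³ - 4u² - 5u - 1.
Then g(-4) = 851.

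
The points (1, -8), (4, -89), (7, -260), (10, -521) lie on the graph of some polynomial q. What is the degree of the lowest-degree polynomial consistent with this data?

Forward differences of the values at n = 1, 4, 7, 10:
  q  : -8  -89  -260  -521
  Δ  : -81  -171  -261
  Δ^2: -90  -90
  Δ^3: 0
The second differences are constant (-90) and nonzero, while all higher differences vanish, so the minimal degree is 2.

2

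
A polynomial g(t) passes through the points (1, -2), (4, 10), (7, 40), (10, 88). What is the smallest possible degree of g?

2

Forward differences of the values at t = 1, 4, 7, 10:
  g  : -2  10  40  88
  Δ  : 12  30  48
  Δ^2: 18  18
  Δ^3: 0
The second differences are constant (18) and nonzero, while all higher differences vanish, so the minimal degree is 2.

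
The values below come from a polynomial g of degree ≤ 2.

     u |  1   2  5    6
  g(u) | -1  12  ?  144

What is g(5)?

The 3 known points determine the degree-2 polynomial uniquely.
Write g(u) = au^2 + bu + c. Substituting each data point gives a linear system:
  a + b + c = -1
  4a + 2b + c = 12
  36a + 6b + c = 144
Solving the system yields a = 4, b = 1, c = -6.
So g(u) = 4u^2 + u - 6.
Then g(5) = 99.

99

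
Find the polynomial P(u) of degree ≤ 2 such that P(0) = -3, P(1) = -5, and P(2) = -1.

P(u) = 3u^2 - 5u - 3

Write P(u) = au^2 + bu + c. Substituting each data point gives a linear system:
  c = -3
  a + b + c = -5
  4a + 2b + c = -1
Solving the system yields a = 3, b = -5, c = -3.
So P(u) = 3u^2 - 5u - 3.
Check: P(0) = -3. ✓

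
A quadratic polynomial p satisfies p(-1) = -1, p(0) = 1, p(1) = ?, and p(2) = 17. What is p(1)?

On equispaced nodes a degree-2 polynomial has vanishing third forward difference, so
  - p(-1) + 3·p(0) - 3·p(1) + p(2) = 0.
Substituting the known values and solving for p(1):
  -3·p(1) = -21
  p(1) = 7.

7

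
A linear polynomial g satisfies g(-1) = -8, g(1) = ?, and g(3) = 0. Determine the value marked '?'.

-4

On equispaced nodes a degree-1 polynomial has vanishing second forward difference, so
  g(-1) - 2·g(1) + g(3) = 0.
Substituting the known values and solving for g(1):
  -2·g(1) = 8
  g(1) = -4.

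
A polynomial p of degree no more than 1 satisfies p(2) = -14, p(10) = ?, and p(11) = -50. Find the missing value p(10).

The 2 known points determine the degree-1 polynomial uniquely.
Write p(n) = an + b. Substituting each data point gives a linear system:
  2a + b = -14
  11a + b = -50
Solving the system yields a = -4, b = -6.
So p(n) = -4n - 6.
Then p(10) = -46.

-46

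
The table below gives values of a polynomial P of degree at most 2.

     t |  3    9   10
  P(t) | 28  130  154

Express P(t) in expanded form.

P(t) = t^2 + 5t + 4

Using the Lagrange interpolation formula with nodes 3, 9, 10:
  L_0(t) = (t - 9)(t - 10) / 42
  L_1(t) = (t - 3)(t - 10) / -6
  L_2(t) = (t - 3)(t - 9) / 7
Then P(t) = 28·L_0(t) + 130·L_1(t) + 154·L_2(t).
Expanding and collecting terms gives P(t) = t² + 5t + 4.
Check: P(10) = 154. ✓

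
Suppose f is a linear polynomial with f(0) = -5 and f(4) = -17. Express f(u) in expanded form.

Using the Lagrange interpolation formula with nodes 0, 4:
  L_0(u) = (u - 4) / -4
  L_1(u) = u / 4
Then f(u) = -5·L_0(u) - 17·L_1(u).
Expanding and collecting terms gives f(u) = -3u - 5.
Check: f(4) = -17. ✓

f(u) = -3u - 5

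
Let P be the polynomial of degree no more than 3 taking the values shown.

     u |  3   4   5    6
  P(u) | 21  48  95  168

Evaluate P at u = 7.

273

Using the Lagrange interpolation formula with nodes 3, 4, 5, 6:
  L_0(u) = (u - 4)(u - 5)(u - 6) / -6
  L_1(u) = (u - 3)(u - 5)(u - 6) / 2
  L_2(u) = (u - 3)(u - 4)(u - 6) / -2
  L_3(u) = (u - 3)(u - 4)(u - 5) / 6
Then P(u) = 21·L_0(u) + 48·L_1(u) + 95·L_2(u) + 168·L_3(u).
Expanding and collecting terms gives P(u) = u^3 - 2u^2 + 4u.
Evaluating at u = 7: P(7) = 273.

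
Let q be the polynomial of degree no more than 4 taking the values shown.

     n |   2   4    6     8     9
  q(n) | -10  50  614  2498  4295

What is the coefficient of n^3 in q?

Write q(n) = an^4 + bn^3 + cn^2 + dn + e. Substituting each data point gives a linear system:
  16a + 8b + 4c + 2d + e = -10
  256a + 64b + 16c + 4d + e = 50
  1296a + 216b + 36c + 6d + e = 614
  4096a + 512b + 64c + 8d + e = 2498
  6561a + 729b + 81c + 9d + e = 4295
Solving the system yields a = 1, b = -3, c = -1, d = 0, e = 2.
So q(n) = n^4 - 3n^3 - n^2 + 2.
The coefficient of n^3 is -3.

-3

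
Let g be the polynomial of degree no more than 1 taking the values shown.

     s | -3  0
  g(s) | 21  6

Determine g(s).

g(s) = -5s + 6

Write g(s) = as + b. Substituting each data point gives a linear system:
  -3a + b = 21
  b = 6
Solving the system yields a = -5, b = 6.
So g(s) = -5s + 6.
Check: g(-3) = 21. ✓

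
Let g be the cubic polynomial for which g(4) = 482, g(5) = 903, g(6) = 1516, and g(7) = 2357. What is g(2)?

Using the Lagrange interpolation formula with nodes 4, 5, 6, 7:
  L_0(u) = (u - 5)(u - 6)(u - 7) / -6
  L_1(u) = (u - 4)(u - 6)(u - 7) / 2
  L_2(u) = (u - 4)(u - 5)(u - 7) / -2
  L_3(u) = (u - 4)(u - 5)(u - 6) / 6
Then g(u) = 482·L_0(u) + 903·L_1(u) + 1516·L_2(u) + 2357·L_3(u).
Expanding and collecting terms gives g(u) = 6u³ + 6u² + u - 2.
Evaluating at u = 2: g(2) = 72.

72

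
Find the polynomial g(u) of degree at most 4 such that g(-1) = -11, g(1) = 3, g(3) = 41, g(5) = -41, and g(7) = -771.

Write g(u) = au^4 + bu^3 + cu^2 + du + e. Substituting each data point gives a linear system:
  a - b + c - d + e = -11
  a + b + c + d + e = 3
  81a + 27b + 9c + 3d + e = 41
  625a + 125b + 25c + 5d + e = -41
  2401a + 343b + 49c + 7d + e = -771
Solving the system yields a = -1, b = 5, c = -2, d = 2, e = -1.
So g(u) = -u^4 + 5u^3 - 2u^2 + 2u - 1.
Check: g(1) = 3. ✓

g(u) = -u^4 + 5u^3 - 2u^2 + 2u - 1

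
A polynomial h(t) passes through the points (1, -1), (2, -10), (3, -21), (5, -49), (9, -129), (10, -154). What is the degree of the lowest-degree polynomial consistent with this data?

Divided differences on the nodes 1, 2, 3, 5, 9, 10:
  order 0: -1  -10  -21  -49  -129  -154
  order 1: -9  -11  -14  -20  -25
  order 2: -1  -1  -1  -1
  order 3: 0  0  0
  order 4: 0  0
  order 5: 0
The order-2 divided differences are all -1 (nonzero) and every higher order vanishes, so the data lies on a polynomial of degree exactly 2.

2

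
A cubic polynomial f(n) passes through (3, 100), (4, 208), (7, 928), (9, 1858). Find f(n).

Write f(n) = an^3 + bn^2 + cn + d. Substituting each data point gives a linear system:
  27a + 9b + 3c + d = 100
  64a + 16b + 4c + d = 208
  343a + 49b + 7c + d = 928
  729a + 81b + 9c + d = 1858
Solving the system yields a = 2, b = 5, c = -1, d = 4.
So f(n) = 2n³ + 5n² - n + 4.
Check: f(9) = 1858. ✓

f(n) = 2n^3 + 5n^2 - n + 4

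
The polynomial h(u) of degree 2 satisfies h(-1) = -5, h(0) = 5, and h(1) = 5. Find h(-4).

-95

Using the Lagrange interpolation formula with nodes -1, 0, 1:
  L_0(u) = u(u - 1) / 2
  L_1(u) = (u + 1)(u - 1) / -1
  L_2(u) = (u + 1)u / 2
Then h(u) = -5·L_0(u) + 5·L_1(u) + 5·L_2(u).
Expanding and collecting terms gives h(u) = -5u² + 5u + 5.
Evaluating at u = -4: h(-4) = -95.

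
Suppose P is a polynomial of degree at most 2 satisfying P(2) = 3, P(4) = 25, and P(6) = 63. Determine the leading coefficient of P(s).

2

Write P(s) = as^2 + bs + c. Substituting each data point gives a linear system:
  4a + 2b + c = 3
  16a + 4b + c = 25
  36a + 6b + c = 63
Solving the system yields a = 2, b = -1, c = -3.
So P(s) = 2s² - s - 3.
The leading coefficient is 2.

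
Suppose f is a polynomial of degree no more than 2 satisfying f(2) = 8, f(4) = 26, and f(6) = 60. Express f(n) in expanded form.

f(n) = 2n^2 - 3n + 6

Using the Lagrange interpolation formula with nodes 2, 4, 6:
  L_0(n) = (n - 4)(n - 6) / 8
  L_1(n) = (n - 2)(n - 6) / -4
  L_2(n) = (n - 2)(n - 4) / 8
Then f(n) = 8·L_0(n) + 26·L_1(n) + 60·L_2(n).
Expanding and collecting terms gives f(n) = 2n² - 3n + 6.
Check: f(4) = 26. ✓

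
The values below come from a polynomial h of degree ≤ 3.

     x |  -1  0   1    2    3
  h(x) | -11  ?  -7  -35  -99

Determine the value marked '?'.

On equispaced nodes a degree-3 polynomial has vanishing fourth forward difference, so
  h(-1) - 4·h(0) + 6·h(1) - 4·h(2) + h(3) = 0.
Substituting the known values and solving for h(0):
  -4·h(0) = 12
  h(0) = -3.

-3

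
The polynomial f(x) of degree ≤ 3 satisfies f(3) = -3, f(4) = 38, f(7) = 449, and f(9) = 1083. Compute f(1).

-13

Write f(x) = ax^3 + bx^2 + cx + d. Substituting each data point gives a linear system:
  27a + 9b + 3c + d = -3
  64a + 16b + 4c + d = 38
  343a + 49b + 7c + d = 449
  729a + 81b + 9c + d = 1083
Solving the system yields a = 2, b = -4, c = -5, d = -6.
So f(x) = 2x^3 - 4x^2 - 5x - 6.
Then f(1) = -13.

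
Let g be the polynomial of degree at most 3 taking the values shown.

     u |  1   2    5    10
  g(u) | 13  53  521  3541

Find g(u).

Using the Lagrange interpolation formula with nodes 1, 2, 5, 10:
  L_0(u) = (u - 2)(u - 5)(u - 10) / -36
  L_1(u) = (u - 1)(u - 5)(u - 10) / 24
  L_2(u) = (u - 1)(u - 2)(u - 10) / -60
  L_3(u) = (u - 1)(u - 2)(u - 5) / 360
Then g(u) = 13·L_0(u) + 53·L_1(u) + 521·L_2(u) + 3541·L_3(u).
Expanding and collecting terms gives g(u) = 3u^3 + 5u^2 + 4u + 1.
Check: g(5) = 521. ✓

g(u) = 3u^3 + 5u^2 + 4u + 1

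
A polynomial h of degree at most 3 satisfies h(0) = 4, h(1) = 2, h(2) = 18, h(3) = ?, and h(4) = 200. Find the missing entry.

The 4 known points determine the degree-3 polynomial uniquely.
Write h(s) = as^3 + bs^2 + cs + d. Substituting each data point gives a linear system:
  d = 4
  a + b + c + d = 2
  8a + 4b + 2c + d = 18
  64a + 16b + 4c + d = 200
Solving the system yields a = 4, b = -3, c = -3, d = 4.
So h(s) = 4s^3 - 3s^2 - 3s + 4.
Then h(3) = 76.

76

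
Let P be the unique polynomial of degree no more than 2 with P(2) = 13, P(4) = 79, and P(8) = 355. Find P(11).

Write P(t) = at^2 + bt + c. Substituting each data point gives a linear system:
  4a + 2b + c = 13
  16a + 4b + c = 79
  64a + 8b + c = 355
Solving the system yields a = 6, b = -3, c = -5.
So P(t) = 6t² - 3t - 5.
Then P(11) = 688.

688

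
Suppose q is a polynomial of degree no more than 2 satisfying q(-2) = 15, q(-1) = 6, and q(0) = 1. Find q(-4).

Forward differences of the values at u = -2, -1, 0:
  q  : 15  6  1
  Δ  : -9  -5
  Δ^2: 4
The second differences are constant, confirming degree 2.
Interpolating (Newton forward form) and evaluating at u = -4 gives q(-4) = 45.

45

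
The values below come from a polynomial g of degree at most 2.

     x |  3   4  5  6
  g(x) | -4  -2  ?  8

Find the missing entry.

The 3 known points determine the degree-2 polynomial uniquely.
Write g(x) = ax^2 + bx + c. Substituting each data point gives a linear system:
  9a + 3b + c = -4
  16a + 4b + c = -2
  36a + 6b + c = 8
Solving the system yields a = 1, b = -5, c = 2.
So g(x) = x^2 - 5x + 2.
Then g(5) = 2.

2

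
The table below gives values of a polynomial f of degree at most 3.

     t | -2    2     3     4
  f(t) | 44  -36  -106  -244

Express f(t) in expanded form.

f(t) = -4t^3 + 2t^2 - 4t - 4

Using the Lagrange interpolation formula with nodes -2, 2, 3, 4:
  L_0(t) = (t - 2)(t - 3)(t - 4) / -120
  L_1(t) = (t + 2)(t - 3)(t - 4) / 8
  L_2(t) = (t + 2)(t - 2)(t - 4) / -5
  L_3(t) = (t + 2)(t - 2)(t - 3) / 12
Then f(t) = 44·L_0(t) - 36·L_1(t) - 106·L_2(t) - 244·L_3(t).
Expanding and collecting terms gives f(t) = -4t³ + 2t² - 4t - 4.
Check: f(2) = -36. ✓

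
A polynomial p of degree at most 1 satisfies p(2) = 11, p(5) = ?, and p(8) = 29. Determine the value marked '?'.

The 2 known points determine the degree-1 polynomial uniquely.
Write p(x) = ax + b. Substituting each data point gives a linear system:
  2a + b = 11
  8a + b = 29
Solving the system yields a = 3, b = 5.
So p(x) = 3x + 5.
Then p(5) = 20.

20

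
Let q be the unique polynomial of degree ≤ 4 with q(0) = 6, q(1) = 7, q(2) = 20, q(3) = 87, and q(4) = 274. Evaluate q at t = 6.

1392

Using the Lagrange interpolation formula with nodes 0, 1, 2, 3, 4:
  L_0(t) = (t - 1)(t - 2)(t - 3)(t - 4) / 24
  L_1(t) = t(t - 2)(t - 3)(t - 4) / -6
  L_2(t) = t(t - 1)(t - 3)(t - 4) / 4
  L_3(t) = t(t - 1)(t - 2)(t - 4) / -6
  L_4(t) = t(t - 1)(t - 2)(t - 3) / 24
Then q(t) = 6·L_0(t) + 7·L_1(t) + 20·L_2(t) + 87·L_3(t) + 274·L_4(t).
Expanding and collecting terms gives q(t) = t^4 + t^3 - 4t^2 + 3t + 6.
Evaluating at t = 6: q(6) = 1392.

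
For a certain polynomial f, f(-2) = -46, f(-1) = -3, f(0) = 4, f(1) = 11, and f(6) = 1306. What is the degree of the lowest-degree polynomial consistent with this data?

3

Divided differences on the nodes -2, -1, 0, 1, 6:
  order 0: -46  -3  4  11  1306
  order 1: 43  7  7  259
  order 2: -18  0  42
  order 3: 6  6
  order 4: 0
The order-3 divided differences are all 6 (nonzero) and every higher order vanishes, so the data lies on a polynomial of degree exactly 3.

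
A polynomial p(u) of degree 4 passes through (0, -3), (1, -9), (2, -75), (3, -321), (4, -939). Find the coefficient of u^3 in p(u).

Write p(u) = au^4 + bu^3 + cu^2 + du + e. Substituting each data point gives a linear system:
  e = -3
  a + b + c + d + e = -9
  16a + 8b + 4c + 2d + e = -75
  81a + 27b + 9c + 3d + e = -321
  256a + 64b + 16c + 4d + e = -939
Solving the system yields a = -3, b = -2, c = -3, d = 2, e = -3.
So p(u) = -3u⁴ - 2u³ - 3u² + 2u - 3.
The coefficient of u^3 is -2.

-2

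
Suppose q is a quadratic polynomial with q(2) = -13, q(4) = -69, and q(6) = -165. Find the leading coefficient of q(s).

Write q(s) = as^2 + bs + c. Substituting each data point gives a linear system:
  4a + 2b + c = -13
  16a + 4b + c = -69
  36a + 6b + c = -165
Solving the system yields a = -5, b = 2, c = 3.
So q(s) = -5s² + 2s + 3.
The leading coefficient is -5.

-5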